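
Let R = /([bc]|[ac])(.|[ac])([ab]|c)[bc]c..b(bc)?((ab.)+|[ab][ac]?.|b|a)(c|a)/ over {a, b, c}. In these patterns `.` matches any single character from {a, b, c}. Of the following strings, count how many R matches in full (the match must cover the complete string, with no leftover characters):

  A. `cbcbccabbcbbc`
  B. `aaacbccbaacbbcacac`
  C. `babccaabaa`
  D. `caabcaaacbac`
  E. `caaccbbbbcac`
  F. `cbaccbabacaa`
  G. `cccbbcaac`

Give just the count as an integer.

A → match
B → no match
C. `babccaabaa` → match
D. `caabcaaacbac` → no match
E. `caaccbbbbcac` → match
F. `cbaccbabacaa` → match
G. `cccbbcaac` → no match
Total matched: 4

4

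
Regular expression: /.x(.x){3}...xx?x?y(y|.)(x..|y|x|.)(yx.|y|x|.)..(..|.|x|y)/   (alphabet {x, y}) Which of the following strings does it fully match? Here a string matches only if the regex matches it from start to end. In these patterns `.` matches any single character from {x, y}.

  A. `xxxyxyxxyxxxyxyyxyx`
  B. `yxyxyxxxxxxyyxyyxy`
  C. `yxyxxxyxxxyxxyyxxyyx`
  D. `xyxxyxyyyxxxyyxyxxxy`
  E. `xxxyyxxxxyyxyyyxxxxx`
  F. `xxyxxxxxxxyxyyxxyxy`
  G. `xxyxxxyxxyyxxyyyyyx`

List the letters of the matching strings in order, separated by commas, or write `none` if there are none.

C, F

A → no match
B → no match
C → match
D → no match
E → no match
F → match
G → no match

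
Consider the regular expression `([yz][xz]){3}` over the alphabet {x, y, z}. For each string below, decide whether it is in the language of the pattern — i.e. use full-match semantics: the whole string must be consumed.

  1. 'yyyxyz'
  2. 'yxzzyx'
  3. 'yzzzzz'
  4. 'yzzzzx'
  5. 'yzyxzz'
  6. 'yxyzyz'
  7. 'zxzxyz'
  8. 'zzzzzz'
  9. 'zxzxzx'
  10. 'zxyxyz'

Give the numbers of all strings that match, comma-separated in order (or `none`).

2, 3, 4, 5, 6, 7, 8, 9, 10

1 → no match
2 → match
3 → match
4 → match
5 → match
6 → match
7 → match
8 → match
9 → match
10 → match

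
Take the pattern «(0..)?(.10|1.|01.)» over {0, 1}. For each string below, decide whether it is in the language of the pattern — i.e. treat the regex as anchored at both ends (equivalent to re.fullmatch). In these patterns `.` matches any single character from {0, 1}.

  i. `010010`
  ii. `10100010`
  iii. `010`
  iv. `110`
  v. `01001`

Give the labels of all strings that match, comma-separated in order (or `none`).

i → match
ii → no match
iii → match
iv → match
v → no match

i, iii, iv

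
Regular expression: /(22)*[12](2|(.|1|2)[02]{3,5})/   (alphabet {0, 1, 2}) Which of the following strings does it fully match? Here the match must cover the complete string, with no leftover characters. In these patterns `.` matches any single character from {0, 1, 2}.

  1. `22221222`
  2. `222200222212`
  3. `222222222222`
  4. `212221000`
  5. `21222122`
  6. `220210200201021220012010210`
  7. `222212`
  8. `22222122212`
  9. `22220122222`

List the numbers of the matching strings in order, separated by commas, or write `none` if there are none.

1 → no match
2 → no match
3 → match
4 → no match
5 → no match
6 → no match
7 → match
8 → no match
9 → no match

3, 7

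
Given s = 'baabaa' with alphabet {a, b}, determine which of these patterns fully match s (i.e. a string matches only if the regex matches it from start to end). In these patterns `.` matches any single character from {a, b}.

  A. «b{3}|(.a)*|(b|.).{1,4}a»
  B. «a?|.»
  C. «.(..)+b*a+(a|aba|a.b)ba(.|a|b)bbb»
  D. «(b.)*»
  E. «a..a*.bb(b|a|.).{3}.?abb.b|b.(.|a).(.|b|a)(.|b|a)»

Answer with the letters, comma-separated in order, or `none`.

A, E

A → match
B → no match
C → no match — must end with 'bbb'
D → no match
E → match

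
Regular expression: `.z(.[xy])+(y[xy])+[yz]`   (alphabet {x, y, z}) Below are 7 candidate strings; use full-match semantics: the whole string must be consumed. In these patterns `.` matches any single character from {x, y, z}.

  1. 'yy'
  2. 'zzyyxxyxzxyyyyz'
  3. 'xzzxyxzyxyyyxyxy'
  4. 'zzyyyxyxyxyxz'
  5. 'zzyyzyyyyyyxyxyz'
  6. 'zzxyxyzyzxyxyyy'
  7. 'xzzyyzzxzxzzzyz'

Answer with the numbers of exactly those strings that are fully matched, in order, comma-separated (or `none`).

2, 4, 6

1. 'yy' → no match
2 → match
3 → no match
4 → match
5 → no match
6 → match
7 → no match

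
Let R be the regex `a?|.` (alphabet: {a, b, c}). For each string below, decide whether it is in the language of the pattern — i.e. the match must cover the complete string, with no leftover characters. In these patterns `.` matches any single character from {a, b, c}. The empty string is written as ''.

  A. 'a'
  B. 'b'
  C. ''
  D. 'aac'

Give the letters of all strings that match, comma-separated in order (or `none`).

A → match
B → match
C → match
D → no match

A, B, C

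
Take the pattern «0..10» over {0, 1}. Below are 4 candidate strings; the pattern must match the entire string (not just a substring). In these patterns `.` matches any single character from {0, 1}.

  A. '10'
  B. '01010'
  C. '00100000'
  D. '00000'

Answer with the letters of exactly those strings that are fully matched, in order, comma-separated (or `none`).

B

A → no match — must start with '0'
B → match
C → no match — must end with '10'
D → no match — must end with '10'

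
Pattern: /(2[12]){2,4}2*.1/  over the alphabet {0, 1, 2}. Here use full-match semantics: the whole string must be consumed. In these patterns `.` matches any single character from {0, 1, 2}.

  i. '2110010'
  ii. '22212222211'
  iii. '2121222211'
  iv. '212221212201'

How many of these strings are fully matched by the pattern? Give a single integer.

i → no match — must end with '1'
ii → match
iii → match
iv → match
Total matched: 3

3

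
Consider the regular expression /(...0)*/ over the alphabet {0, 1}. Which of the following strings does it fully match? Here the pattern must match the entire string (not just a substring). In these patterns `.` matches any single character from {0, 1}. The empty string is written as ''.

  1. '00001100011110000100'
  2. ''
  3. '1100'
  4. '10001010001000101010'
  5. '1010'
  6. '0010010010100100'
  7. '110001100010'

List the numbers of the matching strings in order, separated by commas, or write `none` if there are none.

2, 3, 4, 5, 6, 7

1 → no match
2 → match
3 → match
4 → match
5 → match
6 → match
7 → match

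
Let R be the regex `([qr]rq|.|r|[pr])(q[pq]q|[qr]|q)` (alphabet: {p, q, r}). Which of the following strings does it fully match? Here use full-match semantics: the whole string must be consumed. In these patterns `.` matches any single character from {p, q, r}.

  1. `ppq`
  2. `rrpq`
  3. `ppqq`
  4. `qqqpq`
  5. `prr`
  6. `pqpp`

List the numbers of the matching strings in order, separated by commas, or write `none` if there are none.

1. `ppq` → no match
2. `rrpq` → no match
3. `ppqq` → no match
4. `qqqpq` → no match
5. `prr` → no match
6. `pqpp` → no match

none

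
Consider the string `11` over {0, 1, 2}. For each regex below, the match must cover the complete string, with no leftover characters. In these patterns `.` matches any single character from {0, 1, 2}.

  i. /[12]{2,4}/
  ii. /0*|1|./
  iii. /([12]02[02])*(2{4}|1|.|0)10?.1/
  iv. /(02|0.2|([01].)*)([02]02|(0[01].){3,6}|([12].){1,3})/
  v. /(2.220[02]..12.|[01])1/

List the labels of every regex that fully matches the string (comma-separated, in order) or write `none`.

i → match
ii → no match
iii → no match
iv → match
v → match

i, iv, v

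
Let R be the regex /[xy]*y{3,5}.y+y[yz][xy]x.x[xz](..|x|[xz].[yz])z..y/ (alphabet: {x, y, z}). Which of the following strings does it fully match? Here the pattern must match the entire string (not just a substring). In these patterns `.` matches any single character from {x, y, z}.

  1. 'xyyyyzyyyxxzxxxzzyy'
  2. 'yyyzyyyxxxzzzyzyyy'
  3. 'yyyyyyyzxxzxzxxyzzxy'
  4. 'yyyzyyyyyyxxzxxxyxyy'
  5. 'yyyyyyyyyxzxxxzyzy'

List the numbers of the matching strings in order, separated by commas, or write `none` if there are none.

1 → match
2 → no match
3 → match
4 → no match
5 → match

1, 3, 5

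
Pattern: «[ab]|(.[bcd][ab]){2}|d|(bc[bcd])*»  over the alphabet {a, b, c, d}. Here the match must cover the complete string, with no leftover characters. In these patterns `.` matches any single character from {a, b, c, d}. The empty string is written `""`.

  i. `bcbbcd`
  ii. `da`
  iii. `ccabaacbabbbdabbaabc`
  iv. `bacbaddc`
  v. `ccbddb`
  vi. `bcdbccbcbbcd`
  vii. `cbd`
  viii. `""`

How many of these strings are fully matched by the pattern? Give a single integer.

i → match
ii → no match
iii → no match
iv → no match
v → match
vi → match
vii → no match
viii → match
Total matched: 4

4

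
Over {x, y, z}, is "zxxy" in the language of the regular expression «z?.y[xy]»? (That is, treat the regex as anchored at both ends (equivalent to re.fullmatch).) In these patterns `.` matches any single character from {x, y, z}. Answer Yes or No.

No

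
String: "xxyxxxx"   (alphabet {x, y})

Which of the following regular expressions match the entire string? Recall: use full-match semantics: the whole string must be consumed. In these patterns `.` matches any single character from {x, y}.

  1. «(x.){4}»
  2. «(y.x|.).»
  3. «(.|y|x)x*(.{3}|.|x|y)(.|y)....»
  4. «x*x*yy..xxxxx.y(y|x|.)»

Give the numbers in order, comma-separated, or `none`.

1 → no match
2 → no match
3 → match
4 → no match

3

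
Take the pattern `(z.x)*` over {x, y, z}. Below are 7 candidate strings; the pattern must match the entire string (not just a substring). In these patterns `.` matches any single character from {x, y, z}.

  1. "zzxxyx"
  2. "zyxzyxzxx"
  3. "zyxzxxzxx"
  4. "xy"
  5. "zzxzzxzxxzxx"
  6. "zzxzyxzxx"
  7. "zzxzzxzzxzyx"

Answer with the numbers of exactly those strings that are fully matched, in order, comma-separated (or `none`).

1 → no match
2 → match
3 → match
4 → no match
5 → match
6 → match
7 → match

2, 3, 5, 6, 7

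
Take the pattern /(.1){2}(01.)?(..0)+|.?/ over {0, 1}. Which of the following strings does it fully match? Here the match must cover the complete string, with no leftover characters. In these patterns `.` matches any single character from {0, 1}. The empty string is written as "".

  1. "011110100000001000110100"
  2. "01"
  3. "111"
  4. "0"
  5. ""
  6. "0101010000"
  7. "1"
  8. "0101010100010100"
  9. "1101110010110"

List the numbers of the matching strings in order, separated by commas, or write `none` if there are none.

4, 5, 6, 7, 8, 9

1 → no match
2 → no match
3 → no match
4 → match
5 → match
6 → match
7 → match
8 → match
9 → match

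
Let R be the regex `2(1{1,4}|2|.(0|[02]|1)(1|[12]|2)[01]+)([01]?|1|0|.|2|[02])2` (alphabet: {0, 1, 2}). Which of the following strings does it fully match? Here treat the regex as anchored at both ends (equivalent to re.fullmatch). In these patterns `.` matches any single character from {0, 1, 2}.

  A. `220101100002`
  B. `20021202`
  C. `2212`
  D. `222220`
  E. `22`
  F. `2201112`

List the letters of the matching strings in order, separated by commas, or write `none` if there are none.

A. `220101100002` → match
B. `20021202` → no match
C. `2212` → match
D. `222220` → no match — must end with `2`
E. `22` → no match
F. `2201112` → match

A, C, F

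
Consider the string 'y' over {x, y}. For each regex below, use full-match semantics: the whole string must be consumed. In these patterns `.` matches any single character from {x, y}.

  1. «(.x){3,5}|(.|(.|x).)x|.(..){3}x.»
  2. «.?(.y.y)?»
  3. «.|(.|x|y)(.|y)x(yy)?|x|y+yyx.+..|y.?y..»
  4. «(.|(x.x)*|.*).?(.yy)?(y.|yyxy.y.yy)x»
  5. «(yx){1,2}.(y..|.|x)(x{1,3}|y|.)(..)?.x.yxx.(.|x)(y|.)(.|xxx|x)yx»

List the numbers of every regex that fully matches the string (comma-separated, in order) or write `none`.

1 → no match
2 → match
3 → match
4 → no match — must end with 'x'
5 → no match — must start with 'yx'

2, 3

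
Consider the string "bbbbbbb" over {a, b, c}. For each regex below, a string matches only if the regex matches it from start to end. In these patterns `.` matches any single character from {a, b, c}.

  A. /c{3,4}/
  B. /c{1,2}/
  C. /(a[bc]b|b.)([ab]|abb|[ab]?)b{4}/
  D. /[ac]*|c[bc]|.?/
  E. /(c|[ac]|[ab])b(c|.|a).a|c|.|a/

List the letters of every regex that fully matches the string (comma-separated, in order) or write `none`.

A → no match — must start with "c"
B → no match — must start with "c"
C → match
D → no match
E → no match

C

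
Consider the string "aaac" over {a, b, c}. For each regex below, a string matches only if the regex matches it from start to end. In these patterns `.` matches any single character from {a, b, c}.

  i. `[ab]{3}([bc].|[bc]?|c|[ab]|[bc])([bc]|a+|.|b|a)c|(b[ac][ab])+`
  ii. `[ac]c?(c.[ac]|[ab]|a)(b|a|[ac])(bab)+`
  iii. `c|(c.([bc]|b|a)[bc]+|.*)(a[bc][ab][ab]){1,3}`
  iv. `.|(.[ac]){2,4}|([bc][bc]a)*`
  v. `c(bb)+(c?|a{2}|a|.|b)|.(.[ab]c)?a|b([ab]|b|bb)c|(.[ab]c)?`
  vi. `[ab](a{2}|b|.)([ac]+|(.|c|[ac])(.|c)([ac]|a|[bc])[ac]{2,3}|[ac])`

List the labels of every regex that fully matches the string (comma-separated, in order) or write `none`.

i → no match
ii → no match — must end with "bab"
iii → no match
iv → match
v → no match
vi → match

iv, vi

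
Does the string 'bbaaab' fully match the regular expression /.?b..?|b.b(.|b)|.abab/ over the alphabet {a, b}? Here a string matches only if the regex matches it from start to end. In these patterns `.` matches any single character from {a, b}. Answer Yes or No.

No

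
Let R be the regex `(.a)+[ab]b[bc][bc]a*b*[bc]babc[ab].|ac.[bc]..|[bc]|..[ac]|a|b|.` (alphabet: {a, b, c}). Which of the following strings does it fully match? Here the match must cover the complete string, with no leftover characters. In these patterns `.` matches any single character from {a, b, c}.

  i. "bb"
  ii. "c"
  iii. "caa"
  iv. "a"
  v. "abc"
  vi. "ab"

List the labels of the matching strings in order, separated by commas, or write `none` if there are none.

ii, iii, iv, v

i. "bb" → no match
ii. "c" → match
iii. "caa" → match
iv. "a" → match
v. "abc" → match
vi. "ab" → no match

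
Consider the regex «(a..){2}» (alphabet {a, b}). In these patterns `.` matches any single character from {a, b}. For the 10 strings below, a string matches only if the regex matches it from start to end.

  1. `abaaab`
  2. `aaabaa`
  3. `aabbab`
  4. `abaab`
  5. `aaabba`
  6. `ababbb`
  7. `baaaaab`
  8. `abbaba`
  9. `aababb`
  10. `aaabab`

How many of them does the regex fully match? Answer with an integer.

1 → match
2 → no match
3 → no match
4 → no match
5 → no match
6 → no match
7 → no match — must start with `a`
8 → match
9 → match
10 → no match
Total matched: 3

3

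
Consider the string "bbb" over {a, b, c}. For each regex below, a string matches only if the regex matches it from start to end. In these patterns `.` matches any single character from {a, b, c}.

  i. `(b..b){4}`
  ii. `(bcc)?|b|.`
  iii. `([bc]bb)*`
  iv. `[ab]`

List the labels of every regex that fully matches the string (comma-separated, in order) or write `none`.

iii

i → no match
ii → no match
iii → match
iv → no match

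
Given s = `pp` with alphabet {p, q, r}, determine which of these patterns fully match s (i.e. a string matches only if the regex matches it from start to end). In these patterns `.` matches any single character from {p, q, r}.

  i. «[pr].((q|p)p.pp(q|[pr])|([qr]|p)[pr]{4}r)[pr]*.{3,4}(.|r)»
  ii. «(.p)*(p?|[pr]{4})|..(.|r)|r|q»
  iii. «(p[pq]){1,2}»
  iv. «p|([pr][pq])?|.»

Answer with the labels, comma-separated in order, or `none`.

ii, iii, iv

i → no match
ii → match
iii → match
iv → match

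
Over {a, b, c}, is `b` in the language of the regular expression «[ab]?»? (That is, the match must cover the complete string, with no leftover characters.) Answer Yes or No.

Yes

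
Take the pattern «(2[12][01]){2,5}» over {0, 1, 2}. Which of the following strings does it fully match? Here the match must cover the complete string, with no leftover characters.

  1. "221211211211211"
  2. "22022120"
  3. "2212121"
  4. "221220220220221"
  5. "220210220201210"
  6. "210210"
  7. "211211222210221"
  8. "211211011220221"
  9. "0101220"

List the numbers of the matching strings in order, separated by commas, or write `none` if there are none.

1, 4, 6

1 → match
2. "22022120" → no match
3. "2212121" → no match
4 → match
5 → no match
6. "210210" → match
7 → no match
8 → no match
9. "0101220" → no match — must start with "2"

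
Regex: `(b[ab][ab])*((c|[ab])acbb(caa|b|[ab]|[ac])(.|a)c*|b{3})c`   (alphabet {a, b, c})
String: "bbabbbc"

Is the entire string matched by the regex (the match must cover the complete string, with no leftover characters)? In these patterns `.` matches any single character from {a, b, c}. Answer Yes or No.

Yes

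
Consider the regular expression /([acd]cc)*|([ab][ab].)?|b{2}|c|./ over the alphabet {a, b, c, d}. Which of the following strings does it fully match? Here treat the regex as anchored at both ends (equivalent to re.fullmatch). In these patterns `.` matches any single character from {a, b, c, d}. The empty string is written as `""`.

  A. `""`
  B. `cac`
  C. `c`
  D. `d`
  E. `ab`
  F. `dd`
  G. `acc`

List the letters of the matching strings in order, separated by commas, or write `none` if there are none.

A, C, D, G

A → match
B → no match
C → match
D → match
E → no match
F → no match
G → match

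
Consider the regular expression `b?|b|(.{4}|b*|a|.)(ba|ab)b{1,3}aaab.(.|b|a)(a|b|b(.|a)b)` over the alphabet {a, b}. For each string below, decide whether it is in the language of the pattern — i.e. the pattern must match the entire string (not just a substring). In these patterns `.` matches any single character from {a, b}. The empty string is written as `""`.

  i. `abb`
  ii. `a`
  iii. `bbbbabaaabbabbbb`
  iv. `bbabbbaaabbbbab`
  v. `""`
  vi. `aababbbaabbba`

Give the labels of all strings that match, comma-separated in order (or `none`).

iv, v

i → no match
ii → no match
iii → no match
iv → match
v → match
vi → no match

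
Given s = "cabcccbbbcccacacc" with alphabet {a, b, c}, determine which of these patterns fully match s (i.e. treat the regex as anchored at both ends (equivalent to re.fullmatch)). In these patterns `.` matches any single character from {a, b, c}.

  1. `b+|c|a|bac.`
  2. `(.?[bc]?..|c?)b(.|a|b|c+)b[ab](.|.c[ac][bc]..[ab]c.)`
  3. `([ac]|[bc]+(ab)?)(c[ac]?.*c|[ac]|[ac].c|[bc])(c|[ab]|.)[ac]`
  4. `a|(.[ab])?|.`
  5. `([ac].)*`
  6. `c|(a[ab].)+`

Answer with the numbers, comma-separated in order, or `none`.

1 → no match
2 → match
3 → no match
4 → no match
5 → no match
6 → no match

2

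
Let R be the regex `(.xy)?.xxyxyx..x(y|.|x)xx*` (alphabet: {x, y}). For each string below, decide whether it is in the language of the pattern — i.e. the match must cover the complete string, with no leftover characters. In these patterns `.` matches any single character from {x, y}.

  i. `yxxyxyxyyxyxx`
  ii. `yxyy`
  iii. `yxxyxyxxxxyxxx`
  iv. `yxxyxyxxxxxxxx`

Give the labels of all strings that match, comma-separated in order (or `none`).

i → match
ii → no match
iii → match
iv → match

i, iii, iv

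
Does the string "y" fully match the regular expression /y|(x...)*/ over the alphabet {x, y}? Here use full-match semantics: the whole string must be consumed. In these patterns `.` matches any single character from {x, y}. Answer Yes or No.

Yes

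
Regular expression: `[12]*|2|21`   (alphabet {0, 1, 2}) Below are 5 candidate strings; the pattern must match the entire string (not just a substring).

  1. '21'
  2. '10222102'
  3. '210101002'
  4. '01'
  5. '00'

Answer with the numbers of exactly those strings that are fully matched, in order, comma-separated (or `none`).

1

1. '21' → match
2. '10222102' → no match
3. '210101002' → no match
4. '01' → no match
5. '00' → no match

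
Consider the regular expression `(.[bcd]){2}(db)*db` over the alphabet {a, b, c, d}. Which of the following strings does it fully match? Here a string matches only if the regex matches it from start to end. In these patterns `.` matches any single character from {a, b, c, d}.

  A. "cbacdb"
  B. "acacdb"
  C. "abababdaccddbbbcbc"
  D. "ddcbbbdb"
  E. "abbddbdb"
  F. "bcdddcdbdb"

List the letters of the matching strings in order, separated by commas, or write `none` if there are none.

A → match
B → match
C → no match — must end with "db"
D → no match
E → match
F → no match

A, B, E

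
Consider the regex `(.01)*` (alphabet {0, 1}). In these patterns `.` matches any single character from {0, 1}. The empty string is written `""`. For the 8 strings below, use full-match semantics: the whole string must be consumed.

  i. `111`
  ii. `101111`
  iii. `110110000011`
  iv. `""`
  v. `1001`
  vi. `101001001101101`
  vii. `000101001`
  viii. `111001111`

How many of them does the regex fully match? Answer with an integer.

i → no match
ii → no match
iii → no match
iv → match
v → no match
vi → match
vii → no match
viii → no match
Total matched: 2

2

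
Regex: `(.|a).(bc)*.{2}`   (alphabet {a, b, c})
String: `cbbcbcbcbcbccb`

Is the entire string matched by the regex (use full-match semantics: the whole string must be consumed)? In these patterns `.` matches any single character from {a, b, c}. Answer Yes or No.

Yes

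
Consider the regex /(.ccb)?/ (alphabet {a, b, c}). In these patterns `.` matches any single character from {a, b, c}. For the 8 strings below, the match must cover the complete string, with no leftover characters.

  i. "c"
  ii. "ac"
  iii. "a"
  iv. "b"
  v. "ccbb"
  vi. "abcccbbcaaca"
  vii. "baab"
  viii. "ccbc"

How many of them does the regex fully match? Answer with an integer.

0

i → no match
ii → no match
iii → no match
iv → no match
v → no match
vi → no match
vii → no match
viii → no match
Total matched: 0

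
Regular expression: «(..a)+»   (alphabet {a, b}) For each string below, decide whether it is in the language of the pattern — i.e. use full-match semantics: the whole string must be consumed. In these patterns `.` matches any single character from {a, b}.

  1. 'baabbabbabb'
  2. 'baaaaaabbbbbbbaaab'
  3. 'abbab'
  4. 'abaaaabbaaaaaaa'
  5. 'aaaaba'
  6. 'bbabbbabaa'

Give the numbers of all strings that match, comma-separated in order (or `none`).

4, 5

1. 'baabbabbabb' → no match — must end with 'a'
2 → no match — must end with 'a'
3. 'abbab' → no match — must end with 'a'
4 → match
5. 'aaaaba' → match
6. 'bbabbbabaa' → no match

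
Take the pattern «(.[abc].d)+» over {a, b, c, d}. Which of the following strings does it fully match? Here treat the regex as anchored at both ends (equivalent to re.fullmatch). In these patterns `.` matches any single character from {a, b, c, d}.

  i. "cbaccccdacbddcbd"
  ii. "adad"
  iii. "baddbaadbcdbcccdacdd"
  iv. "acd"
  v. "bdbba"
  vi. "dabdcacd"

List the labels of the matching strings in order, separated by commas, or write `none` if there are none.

vi

i → no match
ii. "adad" → no match
iii → no match
iv. "acd" → no match
v. "bdbba" → no match — must end with "d"
vi. "dabdcacd" → match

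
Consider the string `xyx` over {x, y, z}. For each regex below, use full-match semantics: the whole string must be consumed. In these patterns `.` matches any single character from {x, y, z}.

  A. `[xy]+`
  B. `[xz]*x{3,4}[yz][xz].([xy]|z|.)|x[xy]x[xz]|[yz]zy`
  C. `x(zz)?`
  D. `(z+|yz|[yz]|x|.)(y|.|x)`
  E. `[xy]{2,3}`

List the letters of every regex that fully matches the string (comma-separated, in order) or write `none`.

A → match
B → no match
C → no match
D → no match
E → match

A, E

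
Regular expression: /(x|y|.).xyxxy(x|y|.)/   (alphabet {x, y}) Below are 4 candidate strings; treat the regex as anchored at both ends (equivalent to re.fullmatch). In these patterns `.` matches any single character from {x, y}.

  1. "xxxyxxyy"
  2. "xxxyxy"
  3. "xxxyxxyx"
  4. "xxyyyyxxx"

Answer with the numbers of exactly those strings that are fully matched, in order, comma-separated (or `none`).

1 → match
2 → no match
3 → match
4 → no match

1, 3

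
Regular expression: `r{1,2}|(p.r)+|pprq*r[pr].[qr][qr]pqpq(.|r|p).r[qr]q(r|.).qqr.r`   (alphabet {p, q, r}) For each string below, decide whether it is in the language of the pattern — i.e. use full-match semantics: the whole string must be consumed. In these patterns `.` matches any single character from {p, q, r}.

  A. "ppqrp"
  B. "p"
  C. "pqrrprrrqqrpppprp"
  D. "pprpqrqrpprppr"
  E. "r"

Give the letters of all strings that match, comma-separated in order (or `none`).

A → no match — must end with "r"
B → no match — must end with "r"
C → no match — must end with "r"
D → no match
E → match

E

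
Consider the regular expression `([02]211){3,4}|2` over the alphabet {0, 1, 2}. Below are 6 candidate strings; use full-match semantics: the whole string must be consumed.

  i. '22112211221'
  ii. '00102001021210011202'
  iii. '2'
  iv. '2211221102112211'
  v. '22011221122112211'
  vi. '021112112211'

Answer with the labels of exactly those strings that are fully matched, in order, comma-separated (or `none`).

iii, iv

i → no match
ii → no match
iii → match
iv → match
v → no match
vi → no match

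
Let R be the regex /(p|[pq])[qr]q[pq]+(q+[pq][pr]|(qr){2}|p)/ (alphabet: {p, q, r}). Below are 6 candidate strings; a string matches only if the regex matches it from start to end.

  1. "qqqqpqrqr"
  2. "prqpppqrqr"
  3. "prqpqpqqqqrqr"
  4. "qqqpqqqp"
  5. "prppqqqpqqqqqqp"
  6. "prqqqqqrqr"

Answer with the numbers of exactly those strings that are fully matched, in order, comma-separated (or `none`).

1 → match
2 → match
3 → match
4 → match
5 → no match
6 → match

1, 2, 3, 4, 6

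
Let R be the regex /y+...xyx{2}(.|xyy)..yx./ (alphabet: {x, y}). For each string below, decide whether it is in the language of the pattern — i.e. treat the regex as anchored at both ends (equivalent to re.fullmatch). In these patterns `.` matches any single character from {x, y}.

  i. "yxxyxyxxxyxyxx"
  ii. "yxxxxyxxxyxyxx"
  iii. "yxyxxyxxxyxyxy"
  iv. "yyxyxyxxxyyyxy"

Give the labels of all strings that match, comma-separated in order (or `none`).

i → match
ii → match
iii → match
iv → match

i, ii, iii, iv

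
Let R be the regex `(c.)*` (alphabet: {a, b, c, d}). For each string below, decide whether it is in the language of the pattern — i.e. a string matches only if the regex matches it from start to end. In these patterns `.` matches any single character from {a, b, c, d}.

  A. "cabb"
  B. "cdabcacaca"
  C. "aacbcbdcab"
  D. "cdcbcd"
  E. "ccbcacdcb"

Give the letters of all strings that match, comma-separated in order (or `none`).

A. "cabb" → no match
B. "cdabcacaca" → no match
C. "aacbcbdcab" → no match
D. "cdcbcd" → match
E. "ccbcacdcb" → no match

D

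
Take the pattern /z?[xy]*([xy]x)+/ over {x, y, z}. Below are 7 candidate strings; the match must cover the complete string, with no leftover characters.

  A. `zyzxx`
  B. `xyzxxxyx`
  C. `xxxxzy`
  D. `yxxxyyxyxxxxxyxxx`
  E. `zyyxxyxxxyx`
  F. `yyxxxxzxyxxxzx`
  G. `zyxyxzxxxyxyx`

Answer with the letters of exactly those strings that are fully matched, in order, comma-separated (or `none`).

D, E

A → no match
B → no match
C → no match — must end with `x`
D → match
E → match
F → no match
G → no match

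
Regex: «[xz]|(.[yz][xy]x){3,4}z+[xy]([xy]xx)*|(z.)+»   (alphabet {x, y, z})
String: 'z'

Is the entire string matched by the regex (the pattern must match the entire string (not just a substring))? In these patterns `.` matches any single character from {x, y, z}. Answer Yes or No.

Yes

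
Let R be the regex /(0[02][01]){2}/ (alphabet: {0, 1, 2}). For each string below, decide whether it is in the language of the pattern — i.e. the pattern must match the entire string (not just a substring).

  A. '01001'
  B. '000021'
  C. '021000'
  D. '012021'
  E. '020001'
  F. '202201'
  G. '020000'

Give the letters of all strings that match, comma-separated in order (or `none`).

A → no match
B → match
C → match
D → no match
E → match
F → no match — must start with '0'
G → match

B, C, E, G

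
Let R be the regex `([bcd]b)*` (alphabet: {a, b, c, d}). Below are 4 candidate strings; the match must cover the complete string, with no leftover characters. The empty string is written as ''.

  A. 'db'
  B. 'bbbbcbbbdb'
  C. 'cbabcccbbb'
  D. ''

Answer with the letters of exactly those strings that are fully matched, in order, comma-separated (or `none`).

A. 'db' → match
B. 'bbbbcbbbdb' → match
C. 'cbabcccbbb' → no match
D. '' → match

A, B, D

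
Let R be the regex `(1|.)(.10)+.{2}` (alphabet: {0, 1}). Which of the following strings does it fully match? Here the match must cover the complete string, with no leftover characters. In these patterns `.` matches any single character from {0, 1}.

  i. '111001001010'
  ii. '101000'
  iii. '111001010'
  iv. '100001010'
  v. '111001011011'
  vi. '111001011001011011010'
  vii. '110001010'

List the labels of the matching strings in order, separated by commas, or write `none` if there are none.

i, ii, iii, v, vi

i → match
ii → match
iii → match
iv → no match
v → match
vi → match
vii → no match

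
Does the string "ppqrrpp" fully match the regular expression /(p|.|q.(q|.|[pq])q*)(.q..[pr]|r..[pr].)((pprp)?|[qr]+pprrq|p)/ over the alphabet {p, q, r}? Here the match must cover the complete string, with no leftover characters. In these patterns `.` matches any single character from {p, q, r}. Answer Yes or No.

Yes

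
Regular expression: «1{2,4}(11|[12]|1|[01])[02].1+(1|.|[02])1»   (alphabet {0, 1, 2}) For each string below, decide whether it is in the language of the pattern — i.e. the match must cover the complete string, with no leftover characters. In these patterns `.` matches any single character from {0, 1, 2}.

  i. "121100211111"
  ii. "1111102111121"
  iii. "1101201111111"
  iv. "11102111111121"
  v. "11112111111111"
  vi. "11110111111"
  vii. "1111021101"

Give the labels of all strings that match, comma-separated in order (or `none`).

ii, iv, v, vi, vii

i → no match
ii → match
iii → no match
iv → match
v → match
vi → match
vii → match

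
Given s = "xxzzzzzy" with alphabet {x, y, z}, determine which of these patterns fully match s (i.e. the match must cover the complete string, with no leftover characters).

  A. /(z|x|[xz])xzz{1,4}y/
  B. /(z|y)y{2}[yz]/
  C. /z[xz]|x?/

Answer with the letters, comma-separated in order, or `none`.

A → match
B → no match
C → no match

A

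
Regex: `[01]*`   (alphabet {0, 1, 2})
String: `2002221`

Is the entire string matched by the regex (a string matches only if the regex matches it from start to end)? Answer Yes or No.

No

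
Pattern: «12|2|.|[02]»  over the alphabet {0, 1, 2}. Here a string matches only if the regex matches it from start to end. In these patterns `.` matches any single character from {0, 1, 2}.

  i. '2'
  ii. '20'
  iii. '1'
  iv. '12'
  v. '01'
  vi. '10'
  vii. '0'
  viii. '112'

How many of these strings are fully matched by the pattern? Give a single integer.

4

i → match
ii → no match
iii → match
iv → match
v → no match
vi → no match
vii → match
viii → no match
Total matched: 4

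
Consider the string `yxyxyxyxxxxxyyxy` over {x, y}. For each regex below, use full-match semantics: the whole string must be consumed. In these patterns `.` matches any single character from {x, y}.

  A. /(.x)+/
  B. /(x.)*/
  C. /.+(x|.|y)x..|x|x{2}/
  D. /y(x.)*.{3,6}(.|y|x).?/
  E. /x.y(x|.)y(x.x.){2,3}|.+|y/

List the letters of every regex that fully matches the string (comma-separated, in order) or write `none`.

A → no match — must end with `x`
B → no match
C → no match
D → match
E → match

D, E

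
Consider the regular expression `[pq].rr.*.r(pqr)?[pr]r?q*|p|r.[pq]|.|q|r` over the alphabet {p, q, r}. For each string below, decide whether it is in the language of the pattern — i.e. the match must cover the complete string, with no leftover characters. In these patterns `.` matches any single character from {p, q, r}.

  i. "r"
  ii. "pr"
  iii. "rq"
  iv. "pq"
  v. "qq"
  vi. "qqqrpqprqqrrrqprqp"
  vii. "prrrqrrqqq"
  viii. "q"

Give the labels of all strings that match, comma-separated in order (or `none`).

i, vii, viii

i → match
ii → no match
iii → no match
iv → no match
v → no match
vi → no match
vii → match
viii → match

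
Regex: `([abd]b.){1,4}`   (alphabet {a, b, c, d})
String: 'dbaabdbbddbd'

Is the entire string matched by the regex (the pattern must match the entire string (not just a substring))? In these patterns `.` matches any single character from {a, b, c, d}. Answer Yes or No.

Yes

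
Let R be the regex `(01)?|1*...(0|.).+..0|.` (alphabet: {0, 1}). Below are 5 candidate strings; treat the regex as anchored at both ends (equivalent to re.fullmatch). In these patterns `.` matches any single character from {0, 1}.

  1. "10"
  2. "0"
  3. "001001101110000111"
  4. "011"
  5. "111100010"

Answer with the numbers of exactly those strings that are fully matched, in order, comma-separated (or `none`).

1 → no match
2 → match
3 → no match
4 → no match
5 → match

2, 5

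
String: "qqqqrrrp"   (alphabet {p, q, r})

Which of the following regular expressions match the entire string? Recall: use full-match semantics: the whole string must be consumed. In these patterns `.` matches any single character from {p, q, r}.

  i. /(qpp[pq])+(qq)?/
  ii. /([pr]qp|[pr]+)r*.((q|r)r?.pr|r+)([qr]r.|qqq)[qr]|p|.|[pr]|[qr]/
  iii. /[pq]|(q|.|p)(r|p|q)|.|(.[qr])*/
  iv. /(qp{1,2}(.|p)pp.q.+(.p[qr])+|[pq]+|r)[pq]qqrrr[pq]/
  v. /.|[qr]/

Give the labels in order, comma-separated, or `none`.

i → no match — must start with "qpp"
ii → no match
iii → no match
iv → match
v → no match

iv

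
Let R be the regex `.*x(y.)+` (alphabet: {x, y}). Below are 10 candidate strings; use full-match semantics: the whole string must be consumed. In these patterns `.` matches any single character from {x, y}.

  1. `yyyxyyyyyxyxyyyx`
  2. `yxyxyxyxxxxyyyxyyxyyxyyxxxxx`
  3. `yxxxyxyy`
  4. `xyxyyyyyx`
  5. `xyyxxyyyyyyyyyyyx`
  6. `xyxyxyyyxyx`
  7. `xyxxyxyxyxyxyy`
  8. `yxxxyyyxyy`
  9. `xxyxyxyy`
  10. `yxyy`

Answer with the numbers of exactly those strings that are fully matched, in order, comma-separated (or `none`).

1 → match
2 → no match
3 → match
4 → match
5 → match
6 → match
7 → match
8 → match
9 → match
10 → match

1, 3, 4, 5, 6, 7, 8, 9, 10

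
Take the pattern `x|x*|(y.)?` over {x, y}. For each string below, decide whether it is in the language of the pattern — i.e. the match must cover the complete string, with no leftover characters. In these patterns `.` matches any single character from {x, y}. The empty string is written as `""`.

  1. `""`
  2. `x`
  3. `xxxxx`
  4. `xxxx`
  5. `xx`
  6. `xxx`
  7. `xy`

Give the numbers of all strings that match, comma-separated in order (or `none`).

1, 2, 3, 4, 5, 6

1 → match
2 → match
3 → match
4 → match
5 → match
6 → match
7 → no match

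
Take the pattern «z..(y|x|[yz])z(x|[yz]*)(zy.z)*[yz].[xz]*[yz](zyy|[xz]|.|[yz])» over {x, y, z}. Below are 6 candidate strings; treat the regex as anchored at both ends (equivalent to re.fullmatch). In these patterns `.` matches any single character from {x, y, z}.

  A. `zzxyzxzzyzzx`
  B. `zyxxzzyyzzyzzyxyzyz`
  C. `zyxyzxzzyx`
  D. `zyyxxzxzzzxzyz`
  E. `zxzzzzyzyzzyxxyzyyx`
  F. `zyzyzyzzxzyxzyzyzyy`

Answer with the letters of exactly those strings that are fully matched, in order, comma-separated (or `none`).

A → no match
B → no match
C → match
D → no match
E → no match
F → no match

C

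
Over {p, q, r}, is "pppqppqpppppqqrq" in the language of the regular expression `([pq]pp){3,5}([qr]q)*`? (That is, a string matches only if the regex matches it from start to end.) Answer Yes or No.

Yes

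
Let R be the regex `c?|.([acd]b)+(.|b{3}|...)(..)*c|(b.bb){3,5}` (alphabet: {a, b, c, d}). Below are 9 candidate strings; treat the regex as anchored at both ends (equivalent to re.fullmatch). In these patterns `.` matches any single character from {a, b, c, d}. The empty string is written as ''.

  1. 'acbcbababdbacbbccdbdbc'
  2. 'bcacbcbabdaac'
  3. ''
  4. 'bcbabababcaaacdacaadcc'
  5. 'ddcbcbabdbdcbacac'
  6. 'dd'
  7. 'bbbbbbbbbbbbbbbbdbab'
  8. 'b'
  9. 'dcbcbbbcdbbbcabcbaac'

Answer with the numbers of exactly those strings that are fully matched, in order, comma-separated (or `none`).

1 → no match
2 → no match
3. '' → match
4 → no match
5 → no match
6. 'dd' → no match
7 → no match
8. 'b' → no match
9 → no match

3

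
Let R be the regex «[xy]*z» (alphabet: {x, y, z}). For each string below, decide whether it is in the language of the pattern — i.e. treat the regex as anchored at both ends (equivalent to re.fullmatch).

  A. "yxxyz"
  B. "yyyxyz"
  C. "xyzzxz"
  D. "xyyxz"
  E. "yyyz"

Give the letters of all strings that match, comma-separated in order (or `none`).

A, B, D, E

A. "yxxyz" → match
B. "yyyxyz" → match
C. "xyzzxz" → no match
D. "xyyxz" → match
E. "yyyz" → match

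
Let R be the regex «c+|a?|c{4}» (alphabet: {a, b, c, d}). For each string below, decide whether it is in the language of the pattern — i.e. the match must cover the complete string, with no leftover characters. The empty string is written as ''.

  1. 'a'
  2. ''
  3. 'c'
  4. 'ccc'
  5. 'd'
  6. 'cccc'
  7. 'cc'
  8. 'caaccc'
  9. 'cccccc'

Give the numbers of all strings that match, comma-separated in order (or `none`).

1, 2, 3, 4, 6, 7, 9

1 → match
2 → match
3 → match
4 → match
5 → no match
6 → match
7 → match
8 → no match
9 → match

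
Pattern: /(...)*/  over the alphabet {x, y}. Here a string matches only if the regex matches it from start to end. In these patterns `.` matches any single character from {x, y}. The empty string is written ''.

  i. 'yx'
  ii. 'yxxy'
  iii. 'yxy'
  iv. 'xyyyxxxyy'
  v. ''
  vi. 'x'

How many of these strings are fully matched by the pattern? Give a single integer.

i → no match
ii → no match
iii → match
iv → match
v → match
vi → no match
Total matched: 3

3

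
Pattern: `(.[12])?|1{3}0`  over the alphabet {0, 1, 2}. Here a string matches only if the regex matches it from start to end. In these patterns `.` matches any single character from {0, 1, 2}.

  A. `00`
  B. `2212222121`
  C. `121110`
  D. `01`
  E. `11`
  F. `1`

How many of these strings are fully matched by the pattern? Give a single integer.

A → no match
B → no match
C → no match
D → match
E → match
F → no match
Total matched: 2

2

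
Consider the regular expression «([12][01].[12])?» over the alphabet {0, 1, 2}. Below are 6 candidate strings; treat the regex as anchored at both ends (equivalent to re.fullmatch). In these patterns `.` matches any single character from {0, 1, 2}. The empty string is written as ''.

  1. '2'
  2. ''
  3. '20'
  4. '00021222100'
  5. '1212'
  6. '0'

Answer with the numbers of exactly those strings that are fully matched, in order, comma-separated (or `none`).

2

1. '2' → no match
2. '' → match
3. '20' → no match
4. '00021222100' → no match
5. '1212' → no match
6. '0' → no match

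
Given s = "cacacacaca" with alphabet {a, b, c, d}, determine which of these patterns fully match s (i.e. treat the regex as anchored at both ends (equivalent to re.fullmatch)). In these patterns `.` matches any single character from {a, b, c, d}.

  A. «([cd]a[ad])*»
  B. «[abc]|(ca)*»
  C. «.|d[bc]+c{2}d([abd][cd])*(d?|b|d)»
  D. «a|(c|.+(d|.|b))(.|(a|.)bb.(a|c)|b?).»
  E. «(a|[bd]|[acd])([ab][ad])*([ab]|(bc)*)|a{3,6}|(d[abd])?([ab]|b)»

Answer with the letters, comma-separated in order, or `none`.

B, D

A → no match
B → match
C → no match
D → match
E → no match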